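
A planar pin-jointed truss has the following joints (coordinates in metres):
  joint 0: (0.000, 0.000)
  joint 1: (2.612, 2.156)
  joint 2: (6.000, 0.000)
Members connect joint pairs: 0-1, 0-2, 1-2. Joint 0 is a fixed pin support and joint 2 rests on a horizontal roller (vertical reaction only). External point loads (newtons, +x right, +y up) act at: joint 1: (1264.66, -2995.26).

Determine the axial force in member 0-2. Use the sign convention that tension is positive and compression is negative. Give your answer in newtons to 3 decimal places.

2763.154

N=3 nodes, M=3 members, R=3 reactions → 2N=6, M+R=6
member 0 (0-1): L=3.3869, (cx,cy)=(0.7712,0.6366)
member 1 (0-2): L=6.0000, (cx,cy)=(1.0000,0.0000)
member 2 (1-2): L=4.0158, (cx,cy)=(0.8437,-0.5369)
solve A·x = −loads:
  F[0-1] = -1943.0337 N (compression)
  F[0-2] = +2763.1544 N (tension)
  F[1-2] = -3275.1933 N (compression)
  Rx@0 = -1264.6600 N
  Ry@0 = +1236.8890 N
  Ry@2 = +1758.3710 N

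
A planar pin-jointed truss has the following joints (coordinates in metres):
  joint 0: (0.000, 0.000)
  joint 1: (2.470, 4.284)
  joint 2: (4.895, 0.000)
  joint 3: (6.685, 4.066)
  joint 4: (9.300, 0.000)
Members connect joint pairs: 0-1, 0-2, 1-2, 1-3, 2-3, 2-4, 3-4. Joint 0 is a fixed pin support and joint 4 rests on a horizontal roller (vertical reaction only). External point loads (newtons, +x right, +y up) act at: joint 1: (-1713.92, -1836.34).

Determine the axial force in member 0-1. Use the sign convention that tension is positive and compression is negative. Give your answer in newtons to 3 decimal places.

-2468.063

N=5 nodes, M=7 members, R=3 reactions → 2N=10, M+R=10
member 0 (0-1): L=4.9451, (cx,cy)=(0.4995,0.8663)
member 1 (0-2): L=4.8950, (cx,cy)=(1.0000,0.0000)
member 2 (1-2): L=4.9227, (cx,cy)=(0.4926,-0.8702)
member 3 (1-3): L=4.2206, (cx,cy)=(0.9987,-0.0517)
member 4 (2-3): L=4.4426, (cx,cy)=(0.4029,0.9152)
member 5 (2-4): L=4.4050, (cx,cy)=(1.0000,0.0000)
member 6 (3-4): L=4.8343, (cx,cy)=(0.5409,-0.8411)
solve A·x = −loads:
  F[0-1] = -2468.0630 N (compression)
  F[0-2] = -481.1497 N (compression)
  F[1-2] = +327.7905 N (tension)
  F[1-3] = +320.1032 N (tension)
  F[2-3] = -311.6785 N (compression)
  F[2-4] = -194.0945 N (compression)
  F[3-4] = +358.8197 N (tension)
  Rx@0 = +1713.9200 N
  Ry@0 = +2138.1328 N
  Ry@4 = -301.7928 N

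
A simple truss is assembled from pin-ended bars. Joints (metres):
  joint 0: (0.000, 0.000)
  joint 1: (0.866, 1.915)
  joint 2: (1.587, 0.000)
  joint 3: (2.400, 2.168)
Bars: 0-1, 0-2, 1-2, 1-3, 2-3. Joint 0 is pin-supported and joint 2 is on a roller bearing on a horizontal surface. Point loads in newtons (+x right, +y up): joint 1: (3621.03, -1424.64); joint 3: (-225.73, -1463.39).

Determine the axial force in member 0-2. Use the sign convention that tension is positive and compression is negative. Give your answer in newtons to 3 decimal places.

1512.489

N=4 nodes, M=5 members, R=3 reactions → 2N=8, M+R=8
member 0 (0-1): L=2.1017, (cx,cy)=(0.4120,0.9112)
member 1 (0-2): L=1.5870, (cx,cy)=(1.0000,0.0000)
member 2 (1-2): L=2.0462, (cx,cy)=(0.3524,-0.9359)
member 3 (1-3): L=1.5547, (cx,cy)=(0.9867,0.1627)
member 4 (2-3): L=2.3154, (cx,cy)=(0.3511,0.9363)
solve A·x = −loads:
  F[0-1] = +4569.4241 N (tension)
  F[0-2] = +1512.4889 N (tension)
  F[1-2] = -5910.3947 N (compression)
  F[1-3] = +348.9897 N (tension)
  F[2-3] = -1623.5541 N (compression)
  Rx@0 = -3395.3000 N
  Ry@0 = -4163.4911 N
  Ry@2 = +7051.5211 N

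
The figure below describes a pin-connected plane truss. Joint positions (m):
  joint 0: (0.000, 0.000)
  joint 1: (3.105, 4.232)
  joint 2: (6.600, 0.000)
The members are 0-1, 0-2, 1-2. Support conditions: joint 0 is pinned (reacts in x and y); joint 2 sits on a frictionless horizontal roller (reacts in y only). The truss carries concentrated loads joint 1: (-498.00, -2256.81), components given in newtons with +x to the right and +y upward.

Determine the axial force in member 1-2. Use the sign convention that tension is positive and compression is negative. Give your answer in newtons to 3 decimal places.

N=3 nodes, M=3 members, R=3 reactions → 2N=6, M+R=6
member 0 (0-1): L=5.2489, (cx,cy)=(0.5916,0.8063)
member 1 (0-2): L=6.6000, (cx,cy)=(1.0000,0.0000)
member 2 (1-2): L=5.4886, (cx,cy)=(0.6368,-0.7711)
solve A·x = −loads:
  F[0-1] = -1878.2979 N (compression)
  F[0-2] = +613.1139 N (tension)
  F[1-2] = -962.8451 N (compression)
  Rx@0 = +498.0000 N
  Ry@0 = +1514.4071 N
  Ry@2 = +742.4029 N

-962.845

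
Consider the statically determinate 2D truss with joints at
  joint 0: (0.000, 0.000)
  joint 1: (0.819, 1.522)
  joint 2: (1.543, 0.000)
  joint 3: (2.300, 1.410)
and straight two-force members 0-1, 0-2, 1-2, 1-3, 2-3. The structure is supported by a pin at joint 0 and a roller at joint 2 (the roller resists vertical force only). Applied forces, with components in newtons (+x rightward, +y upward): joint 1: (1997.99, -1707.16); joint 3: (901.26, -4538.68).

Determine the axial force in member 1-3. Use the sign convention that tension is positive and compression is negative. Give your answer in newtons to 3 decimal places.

3216.905

N=4 nodes, M=5 members, R=3 reactions → 2N=8, M+R=8
member 0 (0-1): L=1.7284, (cx,cy)=(0.4739,0.8806)
member 1 (0-2): L=1.5430, (cx,cy)=(1.0000,0.0000)
member 2 (1-2): L=1.6854, (cx,cy)=(0.4296,-0.9030)
member 3 (1-3): L=1.4852, (cx,cy)=(0.9972,-0.0754)
member 4 (2-3): L=1.6004, (cx,cy)=(0.4730,0.8811)
solve A·x = −loads:
  F[0-1] = +4792.2210 N (tension)
  F[0-2] = +628.4163 N (tension)
  F[1-2] = -6832.2638 N (compression)
  F[1-3] = +3216.9050 N (tension)
  F[2-3] = -4876.0960 N (compression)
  Rx@0 = -2899.2500 N
  Ry@0 = -4220.0352 N
  Ry@2 = +10465.8752 N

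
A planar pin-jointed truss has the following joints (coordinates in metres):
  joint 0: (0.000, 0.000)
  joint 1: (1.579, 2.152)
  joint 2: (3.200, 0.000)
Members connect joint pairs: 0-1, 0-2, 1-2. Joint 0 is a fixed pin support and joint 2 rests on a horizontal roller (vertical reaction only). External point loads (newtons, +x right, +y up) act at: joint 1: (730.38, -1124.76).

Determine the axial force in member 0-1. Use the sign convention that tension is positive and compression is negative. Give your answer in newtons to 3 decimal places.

-97.464

N=3 nodes, M=3 members, R=3 reactions → 2N=6, M+R=6
member 0 (0-1): L=2.6691, (cx,cy)=(0.5916,0.8063)
member 1 (0-2): L=3.2000, (cx,cy)=(1.0000,0.0000)
member 2 (1-2): L=2.6942, (cx,cy)=(0.6017,-0.7988)
solve A·x = −loads:
  F[0-1] = -97.4644 N (compression)
  F[0-2] = +788.0375 N (tension)
  F[1-2] = -1309.7688 N (compression)
  Rx@0 = -730.3800 N
  Ry@0 = +78.5807 N
  Ry@2 = +1046.1793 N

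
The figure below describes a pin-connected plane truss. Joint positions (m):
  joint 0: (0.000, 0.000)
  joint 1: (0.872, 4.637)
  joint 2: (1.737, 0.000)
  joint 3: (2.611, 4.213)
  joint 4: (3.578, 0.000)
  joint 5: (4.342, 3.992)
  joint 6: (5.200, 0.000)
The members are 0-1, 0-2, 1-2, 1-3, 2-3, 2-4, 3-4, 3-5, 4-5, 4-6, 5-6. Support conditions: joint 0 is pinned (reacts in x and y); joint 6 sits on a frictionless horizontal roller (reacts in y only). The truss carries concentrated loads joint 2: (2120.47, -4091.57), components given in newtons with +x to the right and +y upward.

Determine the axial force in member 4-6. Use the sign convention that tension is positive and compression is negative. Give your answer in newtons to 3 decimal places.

N=7 nodes, M=11 members, R=3 reactions → 2N=14, M+R=14
member 0 (0-1): L=4.7183, (cx,cy)=(0.1848,0.9828)
member 1 (0-2): L=1.7370, (cx,cy)=(1.0000,0.0000)
member 2 (1-2): L=4.7170, (cx,cy)=(0.1834,-0.9830)
member 3 (1-3): L=1.7899, (cx,cy)=(0.9715,-0.2369)
member 4 (2-3): L=4.3027, (cx,cy)=(0.2031,0.9792)
member 5 (2-4): L=1.8410, (cx,cy)=(1.0000,0.0000)
member 6 (3-4): L=4.3226, (cx,cy)=(0.2237,-0.9747)
member 7 (3-5): L=1.7451, (cx,cy)=(0.9919,-0.1266)
member 8 (4-5): L=4.0645, (cx,cy)=(0.1880,0.9822)
member 9 (4-6): L=1.6220, (cx,cy)=(1.0000,0.0000)
member 10 (5-6): L=4.0832, (cx,cy)=(0.2101,-0.9777)
solve A·x = −loads:
  F[0-1] = -2772.5898 N (compression)
  F[0-2] = +2632.8811 N (tension)
  F[1-2] = +3037.0561 N (tension)
  F[1-3] = -1100.6714 N (compression)
  F[2-3] = +1129.5648 N (tension)
  F[2-4] = +839.8990 N (tension)
  F[3-4] = -1331.2738 N (compression)
  F[3-5] = -546.4793 N (compression)
  F[4-5] = +1321.0824 N (tension)
  F[4-6] = +293.7536 N (tension)
  F[5-6] = -1397.9536 N (compression)
  Rx@0 = -2120.4700 N
  Ry@0 = +2724.8283 N
  Ry@6 = +1366.7417 N

293.754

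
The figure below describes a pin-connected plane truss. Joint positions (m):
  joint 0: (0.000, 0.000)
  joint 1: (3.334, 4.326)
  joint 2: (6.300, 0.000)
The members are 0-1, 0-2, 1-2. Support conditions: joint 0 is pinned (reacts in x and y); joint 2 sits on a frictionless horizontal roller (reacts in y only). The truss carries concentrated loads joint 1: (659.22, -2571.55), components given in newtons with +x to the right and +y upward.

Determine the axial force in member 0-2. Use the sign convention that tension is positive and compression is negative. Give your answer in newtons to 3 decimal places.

1243.406

N=3 nodes, M=3 members, R=3 reactions → 2N=6, M+R=6
member 0 (0-1): L=5.4617, (cx,cy)=(0.6104,0.7921)
member 1 (0-2): L=6.3000, (cx,cy)=(1.0000,0.0000)
member 2 (1-2): L=5.2451, (cx,cy)=(0.5655,-0.8248)
solve A·x = −loads:
  F[0-1] = -956.9979 N (compression)
  F[0-2] = +1243.4060 N (tension)
  F[1-2] = -2198.8642 N (compression)
  Rx@0 = -659.2200 N
  Ry@0 = +758.0050 N
  Ry@2 = +1813.5450 N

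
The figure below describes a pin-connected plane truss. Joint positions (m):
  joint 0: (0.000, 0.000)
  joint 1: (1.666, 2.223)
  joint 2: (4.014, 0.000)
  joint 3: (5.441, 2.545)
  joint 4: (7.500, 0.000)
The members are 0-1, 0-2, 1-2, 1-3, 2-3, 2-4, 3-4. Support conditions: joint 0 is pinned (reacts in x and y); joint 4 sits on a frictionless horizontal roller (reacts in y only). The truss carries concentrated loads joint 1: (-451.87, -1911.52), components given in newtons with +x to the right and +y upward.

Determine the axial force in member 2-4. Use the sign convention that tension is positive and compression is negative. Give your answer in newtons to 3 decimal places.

235.169

N=5 nodes, M=7 members, R=3 reactions → 2N=10, M+R=10
member 0 (0-1): L=2.7780, (cx,cy)=(0.5997,0.8002)
member 1 (0-2): L=4.0140, (cx,cy)=(1.0000,0.0000)
member 2 (1-2): L=3.2334, (cx,cy)=(0.7262,-0.6875)
member 3 (1-3): L=3.7887, (cx,cy)=(0.9964,0.0850)
member 4 (2-3): L=2.9178, (cx,cy)=(0.4891,0.8722)
member 5 (2-4): L=3.4860, (cx,cy)=(1.0000,0.0000)
member 6 (3-4): L=3.2736, (cx,cy)=(0.6290,-0.7774)
solve A·x = −loads:
  F[0-1] = -2025.5057 N (compression)
  F[0-2] = +762.8501 N (tension)
  F[1-2] = -474.6757 N (compression)
  F[1-3] = -419.6722 N (compression)
  F[2-3] = +374.1455 N (tension)
  F[2-4] = +235.1694 N (tension)
  F[3-4] = -373.8962 N (compression)
  Rx@0 = +451.8700 N
  Ry@0 = +1620.8420 N
  Ry@4 = +290.6780 N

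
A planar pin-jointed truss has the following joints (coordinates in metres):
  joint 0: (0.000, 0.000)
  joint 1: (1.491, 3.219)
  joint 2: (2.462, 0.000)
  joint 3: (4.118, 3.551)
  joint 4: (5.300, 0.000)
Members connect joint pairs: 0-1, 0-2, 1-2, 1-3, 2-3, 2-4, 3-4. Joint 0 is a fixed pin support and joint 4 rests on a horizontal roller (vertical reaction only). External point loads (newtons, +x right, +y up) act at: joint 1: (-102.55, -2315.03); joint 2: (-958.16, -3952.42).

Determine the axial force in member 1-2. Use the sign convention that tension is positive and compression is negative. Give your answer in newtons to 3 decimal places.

N=5 nodes, M=7 members, R=3 reactions → 2N=10, M+R=10
member 0 (0-1): L=3.5475, (cx,cy)=(0.4203,0.9074)
member 1 (0-2): L=2.4620, (cx,cy)=(1.0000,0.0000)
member 2 (1-2): L=3.3623, (cx,cy)=(0.2888,-0.9574)
member 3 (1-3): L=2.6479, (cx,cy)=(0.9921,0.1254)
member 4 (2-3): L=3.9182, (cx,cy)=(0.4226,0.9063)
member 5 (2-4): L=2.8380, (cx,cy)=(1.0000,0.0000)
member 6 (3-4): L=3.7426, (cx,cy)=(0.3158,-0.9488)
solve A·x = −loads:
  F[0-1] = -4234.6298 N (compression)
  F[0-2] = +719.0677 N (tension)
  F[1-2] = +1323.5479 N (tension)
  F[1-3] = -2075.8416 N (compression)
  F[2-3] = +2962.9092 N (tension)
  F[2-4] = +807.1926 N (tension)
  F[3-4] = -2555.8067 N (compression)
  Rx@0 = +1060.7100 N
  Ry@0 = +3842.4577 N
  Ry@4 = +2424.9923 N

1323.548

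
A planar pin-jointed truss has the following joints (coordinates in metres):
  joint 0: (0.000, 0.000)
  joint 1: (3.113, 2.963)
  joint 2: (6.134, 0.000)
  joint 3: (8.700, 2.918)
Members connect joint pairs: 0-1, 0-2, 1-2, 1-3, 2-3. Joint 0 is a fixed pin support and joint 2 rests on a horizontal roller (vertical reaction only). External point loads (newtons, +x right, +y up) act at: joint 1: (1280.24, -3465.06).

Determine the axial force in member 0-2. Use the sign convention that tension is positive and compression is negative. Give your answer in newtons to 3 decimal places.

N=4 nodes, M=5 members, R=3 reactions → 2N=8, M+R=8
member 0 (0-1): L=4.2977, (cx,cy)=(0.7243,0.6894)
member 1 (0-2): L=6.1340, (cx,cy)=(1.0000,0.0000)
member 2 (1-2): L=4.2315, (cx,cy)=(0.7139,-0.7002)
member 3 (1-3): L=5.5872, (cx,cy)=(1.0000,-0.0081)
member 4 (2-3): L=3.8858, (cx,cy)=(0.6604,0.7509)
solve A·x = −loads:
  F[0-1] = -1578.2819 N (compression)
  F[0-2] = +2423.4569 N (tension)
  F[1-2] = -3394.5449 N (compression)
  F[1-3] = -0.0000 N (compression)
  F[2-3] = +0.0000 N (tension)
  Rx@0 = -1280.2400 N
  Ry@0 = +1088.1309 N
  Ry@2 = +2376.9291 N

2423.457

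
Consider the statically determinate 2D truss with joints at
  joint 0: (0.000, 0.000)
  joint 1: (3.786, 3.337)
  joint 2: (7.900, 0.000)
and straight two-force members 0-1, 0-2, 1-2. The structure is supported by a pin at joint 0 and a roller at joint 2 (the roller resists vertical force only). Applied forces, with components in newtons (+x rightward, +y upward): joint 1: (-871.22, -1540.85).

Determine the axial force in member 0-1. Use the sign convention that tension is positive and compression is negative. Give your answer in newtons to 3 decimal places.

N=3 nodes, M=3 members, R=3 reactions → 2N=6, M+R=6
member 0 (0-1): L=5.0467, (cx,cy)=(0.7502,0.6612)
member 1 (0-2): L=7.9000, (cx,cy)=(1.0000,0.0000)
member 2 (1-2): L=5.2972, (cx,cy)=(0.7766,-0.6300)
solve A·x = −loads:
  F[0-1] = -1770.0869 N (compression)
  F[0-2] = +456.6823 N (tension)
  F[1-2] = -588.0282 N (compression)
  Rx@0 = +871.2200 N
  Ry@0 = +1170.4200 N
  Ry@2 = +370.4300 N

-1770.087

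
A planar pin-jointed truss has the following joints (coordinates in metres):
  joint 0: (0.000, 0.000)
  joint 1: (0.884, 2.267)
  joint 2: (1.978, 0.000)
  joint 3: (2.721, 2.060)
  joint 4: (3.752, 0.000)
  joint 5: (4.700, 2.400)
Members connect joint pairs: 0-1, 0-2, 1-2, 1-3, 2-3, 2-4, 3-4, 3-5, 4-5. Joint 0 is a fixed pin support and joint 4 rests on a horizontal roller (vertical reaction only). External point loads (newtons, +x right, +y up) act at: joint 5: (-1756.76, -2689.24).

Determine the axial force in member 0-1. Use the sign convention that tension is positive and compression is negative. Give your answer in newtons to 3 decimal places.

-476.830

N=6 nodes, M=9 members, R=3 reactions → 2N=12, M+R=12
member 0 (0-1): L=2.4333, (cx,cy)=(0.3633,0.9317)
member 1 (0-2): L=1.9780, (cx,cy)=(1.0000,0.0000)
member 2 (1-2): L=2.5172, (cx,cy)=(0.4346,-0.9006)
member 3 (1-3): L=1.8486, (cx,cy)=(0.9937,-0.1120)
member 4 (2-3): L=2.1899, (cx,cy)=(0.3393,0.9407)
member 5 (2-4): L=1.7740, (cx,cy)=(1.0000,0.0000)
member 6 (3-4): L=2.3036, (cx,cy)=(0.4476,-0.8943)
member 7 (3-5): L=2.0080, (cx,cy)=(0.9856,0.1693)
member 8 (4-5): L=2.5804, (cx,cy)=(0.3674,0.9301)
solve A·x = −loads:
  F[0-1] = -476.8301 N (compression)
  F[0-2] = -1583.5281 N (compression)
  F[1-2] = +544.5599 N (tension)
  F[1-3] = -412.5004 N (compression)
  F[2-3] = -521.3649 N (compression)
  F[2-4] = -1169.9624 N (compression)
  F[3-4] = +353.6393 N (tension)
  F[3-5] = -755.9888 N (compression)
  F[4-5] = -2753.8026 N (compression)
  Rx@0 = +1756.7600 N
  Ry@0 = +444.2496 N
  Ry@4 = +2244.9904 N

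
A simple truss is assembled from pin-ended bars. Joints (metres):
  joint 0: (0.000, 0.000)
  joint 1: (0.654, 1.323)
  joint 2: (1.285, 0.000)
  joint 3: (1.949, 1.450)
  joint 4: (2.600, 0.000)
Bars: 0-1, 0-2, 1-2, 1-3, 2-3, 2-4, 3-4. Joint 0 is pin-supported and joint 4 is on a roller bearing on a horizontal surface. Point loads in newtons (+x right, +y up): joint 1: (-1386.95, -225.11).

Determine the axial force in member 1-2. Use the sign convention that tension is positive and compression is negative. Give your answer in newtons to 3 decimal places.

N=5 nodes, M=7 members, R=3 reactions → 2N=10, M+R=10
member 0 (0-1): L=1.4758, (cx,cy)=(0.4431,0.8965)
member 1 (0-2): L=1.2850, (cx,cy)=(1.0000,0.0000)
member 2 (1-2): L=1.4658, (cx,cy)=(0.4305,-0.9026)
member 3 (1-3): L=1.3012, (cx,cy)=(0.9952,0.0976)
member 4 (2-3): L=1.5948, (cx,cy)=(0.4164,0.9092)
member 5 (2-4): L=1.3150, (cx,cy)=(1.0000,0.0000)
member 6 (3-4): L=1.5894, (cx,cy)=(0.4096,-0.9123)
solve A·x = −loads:
  F[0-1] = -975.2129 N (compression)
  F[0-2] = -954.7908 N (compression)
  F[1-2] = +786.1406 N (tension)
  F[1-3] = +619.3223 N (tension)
  F[2-3] = -780.4272 N (compression)
  F[2-4] = -291.4327 N (compression)
  F[3-4] = +711.5407 N (tension)
  Rx@0 = +1386.9500 N
  Ry@0 = +874.2304 N
  Ry@4 = -649.1203 N

786.141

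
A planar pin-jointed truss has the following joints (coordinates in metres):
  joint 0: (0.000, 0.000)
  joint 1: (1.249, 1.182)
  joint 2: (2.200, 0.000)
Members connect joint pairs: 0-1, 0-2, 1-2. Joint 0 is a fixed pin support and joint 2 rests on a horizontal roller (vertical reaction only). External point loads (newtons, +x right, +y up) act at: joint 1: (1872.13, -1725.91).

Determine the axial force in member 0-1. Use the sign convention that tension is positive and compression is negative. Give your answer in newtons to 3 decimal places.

N=3 nodes, M=3 members, R=3 reactions → 2N=6, M+R=6
member 0 (0-1): L=1.7196, (cx,cy)=(0.7263,0.6874)
member 1 (0-2): L=2.2000, (cx,cy)=(1.0000,0.0000)
member 2 (1-2): L=1.5171, (cx,cy)=(0.6269,-0.7791)
solve A·x = −loads:
  F[0-1] = +377.9410 N (tension)
  F[0-2] = +1597.6241 N (tension)
  F[1-2] = -2548.6016 N (compression)
  Rx@0 = -1872.1300 N
  Ry@0 = -259.7806 N
  Ry@2 = +1985.6906 N

377.941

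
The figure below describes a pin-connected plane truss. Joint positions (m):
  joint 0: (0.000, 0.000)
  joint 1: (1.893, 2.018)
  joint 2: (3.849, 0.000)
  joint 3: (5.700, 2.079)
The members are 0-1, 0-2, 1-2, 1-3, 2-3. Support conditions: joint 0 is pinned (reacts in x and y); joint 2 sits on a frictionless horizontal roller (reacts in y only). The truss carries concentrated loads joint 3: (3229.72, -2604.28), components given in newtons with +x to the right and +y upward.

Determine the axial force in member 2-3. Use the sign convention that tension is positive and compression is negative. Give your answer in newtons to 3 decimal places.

N=4 nodes, M=5 members, R=3 reactions → 2N=8, M+R=8
member 0 (0-1): L=2.7669, (cx,cy)=(0.6842,0.7293)
member 1 (0-2): L=3.8490, (cx,cy)=(1.0000,0.0000)
member 2 (1-2): L=2.8104, (cx,cy)=(0.6960,-0.7181)
member 3 (1-3): L=3.8075, (cx,cy)=(0.9999,0.0160)
member 4 (2-3): L=2.7836, (cx,cy)=(0.6650,0.7469)
solve A·x = −loads:
  F[0-1] = +4109.1046 N (tension)
  F[0-2] = +418.4453 N (tension)
  F[1-2] = -4048.0700 N (compression)
  F[1-3] = +5629.4143 N (tension)
  F[2-3] = -3607.6627 N (compression)
  Rx@0 = -3229.7200 N
  Ry@0 = -2996.9109 N
  Ry@2 = +5601.1909 N

-3607.663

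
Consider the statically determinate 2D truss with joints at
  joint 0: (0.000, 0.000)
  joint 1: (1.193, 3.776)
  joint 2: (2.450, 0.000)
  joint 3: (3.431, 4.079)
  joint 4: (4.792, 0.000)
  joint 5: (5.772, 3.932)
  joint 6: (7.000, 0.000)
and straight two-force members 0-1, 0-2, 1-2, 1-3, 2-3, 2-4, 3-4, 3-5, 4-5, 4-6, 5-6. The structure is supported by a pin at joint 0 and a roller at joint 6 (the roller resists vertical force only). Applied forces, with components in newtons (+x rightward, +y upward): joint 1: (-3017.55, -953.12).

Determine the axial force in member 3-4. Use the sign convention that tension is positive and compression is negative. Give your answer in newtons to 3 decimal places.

N=7 nodes, M=11 members, R=3 reactions → 2N=14, M+R=14
member 0 (0-1): L=3.9600, (cx,cy)=(0.3013,0.9535)
member 1 (0-2): L=2.4500, (cx,cy)=(1.0000,0.0000)
member 2 (1-2): L=3.9797, (cx,cy)=(0.3159,-0.9488)
member 3 (1-3): L=2.2584, (cx,cy)=(0.9910,0.1342)
member 4 (2-3): L=4.1953, (cx,cy)=(0.2338,0.9723)
member 5 (2-4): L=2.3420, (cx,cy)=(1.0000,0.0000)
member 6 (3-4): L=4.3001, (cx,cy)=(0.3165,-0.9486)
member 7 (3-5): L=2.3456, (cx,cy)=(0.9980,-0.0627)
member 8 (4-5): L=4.0523, (cx,cy)=(0.2418,0.9703)
member 9 (4-6): L=2.2080, (cx,cy)=(1.0000,0.0000)
member 10 (5-6): L=4.1193, (cx,cy)=(0.2981,-0.9545)
solve A·x = −loads:
  F[0-1] = -2536.2671 N (compression)
  F[0-2] = -2253.4633 N (compression)
  F[1-2] = +1785.4561 N (tension)
  F[1-3] = +1704.9398 N (tension)
  F[2-3] = -1742.3603 N (compression)
  F[2-4] = -1282.1047 N (compression)
  F[3-4] = +1491.0977 N (tension)
  F[3-5] = +811.7578 N (tension)
  F[4-5] = -1457.7108 N (compression)
  F[4-6] = -457.6311 N (compression)
  F[5-6] = +1535.1126 N (tension)
  Rx@0 = +3017.5500 N
  Ry@0 = +2418.4338 N
  Ry@6 = -1465.3138 N

1491.098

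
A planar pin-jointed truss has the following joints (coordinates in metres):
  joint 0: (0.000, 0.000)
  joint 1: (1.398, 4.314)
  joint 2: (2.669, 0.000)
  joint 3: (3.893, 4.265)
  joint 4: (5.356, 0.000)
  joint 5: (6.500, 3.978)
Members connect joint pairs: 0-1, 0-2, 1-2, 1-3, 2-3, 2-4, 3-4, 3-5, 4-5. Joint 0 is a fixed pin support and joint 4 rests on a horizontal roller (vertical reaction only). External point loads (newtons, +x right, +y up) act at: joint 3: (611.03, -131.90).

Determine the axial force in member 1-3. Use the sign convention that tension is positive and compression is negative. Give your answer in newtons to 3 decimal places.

280.416

N=6 nodes, M=9 members, R=3 reactions → 2N=12, M+R=12
member 0 (0-1): L=4.5349, (cx,cy)=(0.3083,0.9513)
member 1 (0-2): L=2.6690, (cx,cy)=(1.0000,0.0000)
member 2 (1-2): L=4.4973, (cx,cy)=(0.2826,-0.9592)
member 3 (1-3): L=2.4955, (cx,cy)=(0.9998,-0.0196)
member 4 (2-3): L=4.4372, (cx,cy)=(0.2759,0.9612)
member 5 (2-4): L=2.6870, (cx,cy)=(1.0000,0.0000)
member 6 (3-4): L=4.5089, (cx,cy)=(0.3245,-0.9459)
member 7 (3-5): L=2.6228, (cx,cy)=(0.9940,-0.1094)
member 8 (4-5): L=4.1392, (cx,cy)=(0.2764,0.9610)
solve A·x = −loads:
  F[0-1] = +473.6027 N (tension)
  F[0-2] = +465.0286 N (tension)
  F[1-2] = -475.4235 N (compression)
  F[1-3] = +280.4157 N (tension)
  F[2-3] = +474.4512 N (tension)
  F[2-4] = +199.7900 N (tension)
  F[3-4] = -615.7502 N (compression)
  F[3-5] = +0.0000 N (tension)
  F[4-5] = -0.0000 N (compression)
  Rx@0 = -611.0300 N
  Ry@0 = -450.5365 N
  Ry@4 = +582.4365 N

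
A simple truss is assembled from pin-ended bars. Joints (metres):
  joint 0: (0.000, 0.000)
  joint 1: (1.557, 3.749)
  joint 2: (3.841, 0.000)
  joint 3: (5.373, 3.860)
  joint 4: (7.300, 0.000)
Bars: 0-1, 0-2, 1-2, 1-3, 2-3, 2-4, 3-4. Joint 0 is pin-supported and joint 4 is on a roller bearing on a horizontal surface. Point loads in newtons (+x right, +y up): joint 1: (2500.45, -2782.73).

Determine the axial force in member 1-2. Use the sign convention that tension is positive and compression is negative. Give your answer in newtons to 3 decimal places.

-2256.652

N=5 nodes, M=7 members, R=3 reactions → 2N=10, M+R=10
member 0 (0-1): L=4.0595, (cx,cy)=(0.3835,0.9235)
member 1 (0-2): L=3.8410, (cx,cy)=(1.0000,0.0000)
member 2 (1-2): L=4.3899, (cx,cy)=(0.5203,-0.8540)
member 3 (1-3): L=3.8176, (cx,cy)=(0.9996,0.0291)
member 4 (2-3): L=4.1529, (cx,cy)=(0.3689,0.9295)
member 5 (2-4): L=3.4590, (cx,cy)=(1.0000,0.0000)
member 6 (3-4): L=4.3143, (cx,cy)=(0.4467,-0.8947)
solve A·x = −loads:
  F[0-1] = -980.0242 N (compression)
  F[0-2] = +2876.3365 N (tension)
  F[1-2] = -2256.6522 N (compression)
  F[1-3] = -1702.9670 N (compression)
  F[2-3] = +2073.4104 N (tension)
  F[2-4] = +937.3693 N (tension)
  F[3-4] = -2098.6324 N (compression)
  Rx@0 = -2500.4500 N
  Ry@0 = +905.0728 N
  Ry@4 = +1877.6572 N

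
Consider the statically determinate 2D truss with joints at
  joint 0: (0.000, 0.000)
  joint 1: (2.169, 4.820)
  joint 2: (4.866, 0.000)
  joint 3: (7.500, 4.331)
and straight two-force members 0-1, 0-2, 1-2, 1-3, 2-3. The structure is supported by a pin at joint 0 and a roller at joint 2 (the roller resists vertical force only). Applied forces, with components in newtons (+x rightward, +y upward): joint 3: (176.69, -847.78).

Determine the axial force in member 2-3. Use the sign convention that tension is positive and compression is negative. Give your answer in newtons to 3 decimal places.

-921.859

N=4 nodes, M=5 members, R=3 reactions → 2N=8, M+R=8
member 0 (0-1): L=5.2855, (cx,cy)=(0.4104,0.9119)
member 1 (0-2): L=4.8660, (cx,cy)=(1.0000,0.0000)
member 2 (1-2): L=5.5232, (cx,cy)=(0.4883,-0.8727)
member 3 (1-3): L=5.3534, (cx,cy)=(0.9958,-0.0913)
member 4 (2-3): L=5.0691, (cx,cy)=(0.5196,0.8544)
solve A·x = −loads:
  F[0-1] = +675.6862 N (tension)
  F[0-2] = -100.5878 N (compression)
  F[1-2] = -774.9950 N (compression)
  F[1-3] = +658.4607 N (tension)
  F[2-3] = -921.8593 N (compression)
  Rx@0 = -176.6900 N
  Ry@0 = -616.1728 N
  Ry@2 = +1463.9528 N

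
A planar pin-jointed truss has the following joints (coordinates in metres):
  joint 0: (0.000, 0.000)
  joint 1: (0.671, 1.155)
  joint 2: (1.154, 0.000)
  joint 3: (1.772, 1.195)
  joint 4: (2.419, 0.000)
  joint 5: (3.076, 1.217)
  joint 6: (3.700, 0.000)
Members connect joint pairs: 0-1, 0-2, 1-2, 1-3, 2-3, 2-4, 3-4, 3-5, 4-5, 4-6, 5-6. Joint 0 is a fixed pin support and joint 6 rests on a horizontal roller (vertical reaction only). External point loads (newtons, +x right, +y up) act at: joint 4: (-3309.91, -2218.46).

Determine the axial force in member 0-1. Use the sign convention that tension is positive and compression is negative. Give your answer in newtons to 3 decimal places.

-888.274

N=7 nodes, M=11 members, R=3 reactions → 2N=14, M+R=14
member 0 (0-1): L=1.3358, (cx,cy)=(0.5023,0.8647)
member 1 (0-2): L=1.1540, (cx,cy)=(1.0000,0.0000)
member 2 (1-2): L=1.2519, (cx,cy)=(0.3858,-0.9226)
member 3 (1-3): L=1.1017, (cx,cy)=(0.9993,0.0363)
member 4 (2-3): L=1.3453, (cx,cy)=(0.4594,0.8882)
member 5 (2-4): L=1.2650, (cx,cy)=(1.0000,0.0000)
member 6 (3-4): L=1.3589, (cx,cy)=(0.4761,-0.8794)
member 7 (3-5): L=1.3042, (cx,cy)=(0.9999,0.0169)
member 8 (4-5): L=1.3830, (cx,cy)=(0.4750,0.8800)
member 9 (4-6): L=1.2810, (cx,cy)=(1.0000,0.0000)
member 10 (5-6): L=1.3676, (cx,cy)=(0.4563,-0.8898)
solve A·x = −loads:
  F[0-1] = -888.2737 N (compression)
  F[0-2] = -2863.6997 N (compression)
  F[1-2] = +802.7531 N (tension)
  F[1-3] = -756.4160 N (compression)
  F[2-3] = -833.7796 N (compression)
  F[2-4] = -2170.9858 N (compression)
  F[3-4] = +843.8580 N (tension)
  F[3-5] = -1540.9188 N (compression)
  F[4-5] = +1677.7886 N (tension)
  F[4-6] = +743.6691 N (tension)
  F[5-6] = -1629.9338 N (compression)
  Rx@0 = +3309.9100 N
  Ry@0 = +768.0668 N
  Ry@6 = +1450.3932 N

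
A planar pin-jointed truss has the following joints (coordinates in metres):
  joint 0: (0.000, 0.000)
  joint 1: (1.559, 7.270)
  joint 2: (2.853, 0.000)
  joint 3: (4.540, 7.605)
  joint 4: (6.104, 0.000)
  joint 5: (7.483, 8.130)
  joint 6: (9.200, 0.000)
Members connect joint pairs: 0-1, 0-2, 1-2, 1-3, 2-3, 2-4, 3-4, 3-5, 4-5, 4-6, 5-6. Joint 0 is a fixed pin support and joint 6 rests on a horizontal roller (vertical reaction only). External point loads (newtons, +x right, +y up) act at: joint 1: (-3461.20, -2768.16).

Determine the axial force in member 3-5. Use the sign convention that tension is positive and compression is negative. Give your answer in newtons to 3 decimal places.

N=7 nodes, M=11 members, R=3 reactions → 2N=14, M+R=14
member 0 (0-1): L=7.4353, (cx,cy)=(0.2097,0.9778)
member 1 (0-2): L=2.8530, (cx,cy)=(1.0000,0.0000)
member 2 (1-2): L=7.3843, (cx,cy)=(0.1752,-0.9845)
member 3 (1-3): L=2.9998, (cx,cy)=(0.9937,0.1117)
member 4 (2-3): L=7.7899, (cx,cy)=(0.2166,0.9763)
member 5 (2-4): L=3.2510, (cx,cy)=(1.0000,0.0000)
member 6 (3-4): L=7.7642, (cx,cy)=(0.2014,-0.9795)
member 7 (3-5): L=2.9895, (cx,cy)=(0.9845,0.1756)
member 8 (4-5): L=8.2461, (cx,cy)=(0.1672,0.9859)
member 9 (4-6): L=3.0960, (cx,cy)=(1.0000,0.0000)
member 10 (5-6): L=8.3093, (cx,cy)=(0.2066,-0.9784)
solve A·x = −loads:
  F[0-1] = -5148.6270 N (compression)
  F[0-2] = -2381.6563 N (compression)
  F[1-2] = +2523.0195 N (tension)
  F[1-3] = +1951.7372 N (tension)
  F[2-3] = -2544.3601 N (compression)
  F[2-4] = -1388.5131 N (compression)
  F[3-4] = +2475.5027 N (tension)
  F[3-5] = +903.8995 N (tension)
  F[4-5] = -2459.3912 N (compression)
  F[4-6] = -478.5673 N (compression)
  F[5-6] = +2316.0015 N (tension)
  Rx@0 = +3461.2000 N
  Ry@0 = +5034.1777 N
  Ry@6 = -2266.0177 N

903.899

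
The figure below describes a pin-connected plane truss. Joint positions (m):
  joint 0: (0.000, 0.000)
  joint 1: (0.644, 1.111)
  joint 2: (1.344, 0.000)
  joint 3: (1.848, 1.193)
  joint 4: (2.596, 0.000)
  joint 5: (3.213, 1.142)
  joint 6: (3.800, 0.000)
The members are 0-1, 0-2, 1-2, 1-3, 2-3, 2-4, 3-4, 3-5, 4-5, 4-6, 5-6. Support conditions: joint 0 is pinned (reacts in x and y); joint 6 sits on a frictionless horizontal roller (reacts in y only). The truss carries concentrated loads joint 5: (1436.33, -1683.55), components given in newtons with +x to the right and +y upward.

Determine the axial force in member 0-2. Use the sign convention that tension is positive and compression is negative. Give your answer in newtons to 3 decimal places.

N=7 nodes, M=11 members, R=3 reactions → 2N=14, M+R=14
member 0 (0-1): L=1.2842, (cx,cy)=(0.5015,0.8652)
member 1 (0-2): L=1.3440, (cx,cy)=(1.0000,0.0000)
member 2 (1-2): L=1.3131, (cx,cy)=(0.5331,-0.8461)
member 3 (1-3): L=1.2068, (cx,cy)=(0.9977,0.0679)
member 4 (2-3): L=1.2951, (cx,cy)=(0.3892,0.9212)
member 5 (2-4): L=1.2520, (cx,cy)=(1.0000,0.0000)
member 6 (3-4): L=1.4081, (cx,cy)=(0.5312,-0.8472)
member 7 (3-5): L=1.3660, (cx,cy)=(0.9993,-0.0373)
member 8 (4-5): L=1.2980, (cx,cy)=(0.4753,0.8798)
member 9 (4-6): L=1.2040, (cx,cy)=(1.0000,0.0000)
member 10 (5-6): L=1.2840, (cx,cy)=(0.4572,-0.8894)
solve A·x = −loads:
  F[0-1] = +198.3343 N (tension)
  F[0-2] = +1336.8660 N (tension)
  F[1-2] = -186.7879 N (compression)
  F[1-3] = +199.4972 N (tension)
  F[2-3] = +171.5593 N (tension)
  F[2-4] = +1170.5297 N (tension)
  F[3-4] = -219.3903 N (compression)
  F[3-5] = +382.6097 N (tension)
  F[4-5] = +211.2703 N (tension)
  F[4-6] = +953.5619 N (tension)
  F[5-6] = -2085.8637 N (compression)
  Rx@0 = -1436.3300 N
  Ry@0 = -171.5908 N
  Ry@6 = +1855.1408 N

1336.866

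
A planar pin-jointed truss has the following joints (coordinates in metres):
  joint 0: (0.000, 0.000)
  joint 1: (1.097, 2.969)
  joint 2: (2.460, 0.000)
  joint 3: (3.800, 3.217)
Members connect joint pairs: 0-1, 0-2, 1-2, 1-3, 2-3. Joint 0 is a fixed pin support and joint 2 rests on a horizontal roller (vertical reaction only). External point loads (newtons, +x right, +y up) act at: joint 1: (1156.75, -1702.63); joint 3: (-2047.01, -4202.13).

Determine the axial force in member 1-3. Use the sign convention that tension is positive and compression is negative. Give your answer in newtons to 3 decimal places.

N=4 nodes, M=5 members, R=3 reactions → 2N=8, M+R=8
member 0 (0-1): L=3.1652, (cx,cy)=(0.3466,0.9380)
member 1 (0-2): L=2.4600, (cx,cy)=(1.0000,0.0000)
member 2 (1-2): L=3.2669, (cx,cy)=(0.4172,-0.9088)
member 3 (1-3): L=2.7144, (cx,cy)=(0.9958,0.0914)
member 4 (2-3): L=3.4849, (cx,cy)=(0.3845,0.9231)
solve A·x = −loads:
  F[0-1] = +69.0476 N (tension)
  F[0-2] = -914.1908 N (compression)
  F[1-2] = -1975.8821 N (compression)
  F[1-3] = -309.7506 N (compression)
  F[2-3] = -4521.4405 N (compression)
  Rx@0 = +890.2600 N
  Ry@0 = -64.7679 N
  Ry@2 = +5969.5279 N

-309.751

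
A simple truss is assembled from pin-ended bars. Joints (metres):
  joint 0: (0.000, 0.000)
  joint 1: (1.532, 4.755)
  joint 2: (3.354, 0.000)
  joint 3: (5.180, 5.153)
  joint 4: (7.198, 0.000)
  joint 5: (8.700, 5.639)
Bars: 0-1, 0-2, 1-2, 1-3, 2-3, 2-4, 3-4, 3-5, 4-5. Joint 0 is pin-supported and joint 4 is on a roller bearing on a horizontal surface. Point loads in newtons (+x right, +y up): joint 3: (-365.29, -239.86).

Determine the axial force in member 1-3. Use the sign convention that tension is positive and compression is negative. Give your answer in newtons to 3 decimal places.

-223.907

N=6 nodes, M=9 members, R=3 reactions → 2N=12, M+R=12
member 0 (0-1): L=4.9957, (cx,cy)=(0.3067,0.9518)
member 1 (0-2): L=3.3540, (cx,cy)=(1.0000,0.0000)
member 2 (1-2): L=5.0921, (cx,cy)=(0.3578,-0.9338)
member 3 (1-3): L=3.6696, (cx,cy)=(0.9941,0.1085)
member 4 (2-3): L=5.4670, (cx,cy)=(0.3340,0.9426)
member 5 (2-4): L=3.8440, (cx,cy)=(1.0000,0.0000)
member 6 (3-4): L=5.5341, (cx,cy)=(0.3647,-0.9311)
member 7 (3-5): L=3.5534, (cx,cy)=(0.9906,0.1368)
member 8 (4-5): L=5.8356, (cx,cy)=(0.2574,0.9663)
solve A·x = −loads:
  F[0-1] = -345.3967 N (compression)
  F[0-2] = -259.3694 N (compression)
  F[1-2] = +326.0569 N (tension)
  F[1-3] = -223.9070 N (compression)
  F[2-3] = -323.0213 N (compression)
  F[2-4] = -34.8127 N (compression)
  F[3-4] = +95.4683 N (tension)
  F[3-5] = +0.0000 N (tension)
  F[4-5] = +0.0000 N (tension)
  Rx@0 = +365.2900 N
  Ry@0 = +328.7548 N
  Ry@4 = -88.8948 N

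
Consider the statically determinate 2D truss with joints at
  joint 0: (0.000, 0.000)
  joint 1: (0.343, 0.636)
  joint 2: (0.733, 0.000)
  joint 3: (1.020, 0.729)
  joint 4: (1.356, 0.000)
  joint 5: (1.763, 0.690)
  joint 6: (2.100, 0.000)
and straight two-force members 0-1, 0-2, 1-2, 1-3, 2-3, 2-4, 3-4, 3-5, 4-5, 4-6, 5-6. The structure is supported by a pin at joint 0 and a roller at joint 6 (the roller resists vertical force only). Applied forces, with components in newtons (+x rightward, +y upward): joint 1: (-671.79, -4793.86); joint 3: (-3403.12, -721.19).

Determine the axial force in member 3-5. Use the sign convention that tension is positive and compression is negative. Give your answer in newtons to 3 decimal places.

N=7 nodes, M=11 members, R=3 reactions → 2N=14, M+R=14
member 0 (0-1): L=0.7226, (cx,cy)=(0.4747,0.8802)
member 1 (0-2): L=0.7330, (cx,cy)=(1.0000,0.0000)
member 2 (1-2): L=0.7461, (cx,cy)=(0.5228,-0.8525)
member 3 (1-3): L=0.6834, (cx,cy)=(0.9907,0.1361)
member 4 (2-3): L=0.7835, (cx,cy)=(0.3663,0.9305)
member 5 (2-4): L=0.6230, (cx,cy)=(1.0000,0.0000)
member 6 (3-4): L=0.8027, (cx,cy)=(0.4186,-0.9082)
member 7 (3-5): L=0.7440, (cx,cy)=(0.9986,-0.0524)
member 8 (4-5): L=0.8011, (cx,cy)=(0.5081,0.8613)
member 9 (4-6): L=0.7440, (cx,cy)=(1.0000,0.0000)
member 10 (5-6): L=0.7679, (cx,cy)=(0.4389,-0.8986)
solve A·x = −loads:
  F[0-1] = -6551.7483 N (compression)
  F[0-2] = -964.9431 N (compression)
  F[1-2] = +690.0294 N (tension)
  F[1-3] = -2825.1753 N (compression)
  F[2-3] = -632.1849 N (compression)
  F[2-4] = -372.6456 N (compression)
  F[3-4] = +261.7625 N (tension)
  F[3-5] = +263.4381 N (tension)
  F[4-5] = -276.0018 N (compression)
  F[4-6] = -122.8515 N (compression)
  F[5-6] = +279.9335 N (tension)
  Rx@0 = +4074.9100 N
  Ry@0 = +5766.5858 N
  Ry@6 = -251.5358 N

263.438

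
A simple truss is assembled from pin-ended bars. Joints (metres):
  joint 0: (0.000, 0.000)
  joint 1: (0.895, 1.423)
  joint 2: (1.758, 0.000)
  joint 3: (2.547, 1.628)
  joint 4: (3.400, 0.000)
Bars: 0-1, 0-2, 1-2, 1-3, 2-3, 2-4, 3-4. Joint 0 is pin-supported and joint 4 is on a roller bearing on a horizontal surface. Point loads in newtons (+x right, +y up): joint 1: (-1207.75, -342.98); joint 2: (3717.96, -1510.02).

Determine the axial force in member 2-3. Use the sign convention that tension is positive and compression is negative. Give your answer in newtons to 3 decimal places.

N=5 nodes, M=7 members, R=3 reactions → 2N=10, M+R=10
member 0 (0-1): L=1.6811, (cx,cy)=(0.5324,0.8465)
member 1 (0-2): L=1.7580, (cx,cy)=(1.0000,0.0000)
member 2 (1-2): L=1.6642, (cx,cy)=(0.5186,-0.8550)
member 3 (1-3): L=1.6647, (cx,cy)=(0.9924,0.1231)
member 4 (2-3): L=1.8091, (cx,cy)=(0.4361,0.8999)
member 5 (2-4): L=1.6420, (cx,cy)=(1.0000,0.0000)
member 6 (3-4): L=1.8379, (cx,cy)=(0.4641,-0.8858)
solve A·x = −loads:
  F[0-1] = -1757.1661 N (compression)
  F[0-2] = +3445.7305 N (tension)
  F[1-2] = +1281.5269 N (tension)
  F[1-3] = -395.3213 N (compression)
  F[2-3] = +460.3442 N (tension)
  F[2-4] = +191.5450 N (tension)
  F[3-4] = -412.7158 N (compression)
  Rx@0 = -2510.2100 N
  Ry@0 = +1487.4253 N
  Ry@4 = +365.5747 N

460.344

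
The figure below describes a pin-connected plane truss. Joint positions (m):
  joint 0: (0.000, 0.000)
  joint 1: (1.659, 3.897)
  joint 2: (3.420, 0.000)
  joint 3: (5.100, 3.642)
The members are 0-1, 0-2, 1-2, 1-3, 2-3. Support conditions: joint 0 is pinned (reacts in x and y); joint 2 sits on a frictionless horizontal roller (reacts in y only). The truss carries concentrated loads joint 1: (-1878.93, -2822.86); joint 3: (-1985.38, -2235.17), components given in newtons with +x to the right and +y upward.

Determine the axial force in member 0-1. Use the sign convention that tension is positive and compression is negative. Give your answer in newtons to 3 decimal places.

N=4 nodes, M=5 members, R=3 reactions → 2N=8, M+R=8
member 0 (0-1): L=4.2354, (cx,cy)=(0.3917,0.9201)
member 1 (0-2): L=3.4200, (cx,cy)=(1.0000,0.0000)
member 2 (1-2): L=4.2764, (cx,cy)=(0.4118,-0.9113)
member 3 (1-3): L=3.4504, (cx,cy)=(0.9973,-0.0739)
member 4 (2-3): L=4.0108, (cx,cy)=(0.4189,0.9080)
solve A·x = −loads:
  F[0-1] = -5011.2156 N (compression)
  F[0-2] = -1901.4393 N (compression)
  F[1-2] = +2037.0510 N (tension)
  F[1-3] = -925.3153 N (compression)
  F[2-3] = -2536.8229 N (compression)
  Rx@0 = +3864.3100 N
  Ry@0 = +4610.7939 N
  Ry@2 = +447.2361 N

-5011.216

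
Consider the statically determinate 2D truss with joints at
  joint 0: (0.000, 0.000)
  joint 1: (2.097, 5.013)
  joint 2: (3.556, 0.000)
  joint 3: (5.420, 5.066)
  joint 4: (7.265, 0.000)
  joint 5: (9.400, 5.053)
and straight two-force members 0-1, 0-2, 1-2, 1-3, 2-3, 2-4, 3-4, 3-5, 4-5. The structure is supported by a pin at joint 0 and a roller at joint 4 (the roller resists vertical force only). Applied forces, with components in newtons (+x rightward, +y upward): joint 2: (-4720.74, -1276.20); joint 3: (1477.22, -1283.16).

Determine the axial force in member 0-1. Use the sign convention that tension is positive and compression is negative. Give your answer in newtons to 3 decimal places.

N=6 nodes, M=9 members, R=3 reactions → 2N=12, M+R=12
member 0 (0-1): L=5.4339, (cx,cy)=(0.3859,0.9225)
member 1 (0-2): L=3.5560, (cx,cy)=(1.0000,0.0000)
member 2 (1-2): L=5.2210, (cx,cy)=(0.2794,-0.9602)
member 3 (1-3): L=3.3234, (cx,cy)=(0.9999,0.0159)
member 4 (2-3): L=5.3980, (cx,cy)=(0.3453,0.9385)
member 5 (2-4): L=3.7090, (cx,cy)=(1.0000,0.0000)
member 6 (3-4): L=5.3915, (cx,cy)=(0.3422,-0.9396)
member 7 (3-5): L=3.9800, (cx,cy)=(1.0000,-0.0033)
member 8 (4-5): L=5.4855, (cx,cy)=(0.3892,0.9212)
solve A·x = −loads:
  F[0-1] = +57.1064 N (tension)
  F[0-2] = -3265.5579 N (compression)
  F[1-2] = -54.2508 N (compression)
  F[1-3] = +37.2029 N (tension)
  F[2-3] = +1415.3498 N (tension)
  F[2-4] = +951.2868 N (tension)
  F[3-4] = -2779.8766 N (compression)
  F[3-5] = +0.0000 N (tension)
  F[4-5] = -0.0000 N (compression)
  Rx@0 = +3243.5200 N
  Ry@0 = -52.6828 N
  Ry@4 = +2612.0428 N

57.106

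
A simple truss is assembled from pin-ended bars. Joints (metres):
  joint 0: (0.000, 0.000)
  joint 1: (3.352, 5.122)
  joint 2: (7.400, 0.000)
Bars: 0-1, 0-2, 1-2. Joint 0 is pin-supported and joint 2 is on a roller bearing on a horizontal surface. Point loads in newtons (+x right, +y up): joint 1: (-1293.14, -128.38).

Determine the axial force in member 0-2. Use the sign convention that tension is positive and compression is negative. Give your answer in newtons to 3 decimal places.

N=3 nodes, M=3 members, R=3 reactions → 2N=6, M+R=6
member 0 (0-1): L=6.1213, (cx,cy)=(0.5476,0.8367)
member 1 (0-2): L=7.4000, (cx,cy)=(1.0000,0.0000)
member 2 (1-2): L=6.5285, (cx,cy)=(0.6201,-0.7846)
solve A·x = −loads:
  F[0-1] = -1153.6249 N (compression)
  F[0-2] = -661.4235 N (compression)
  F[1-2] = +1066.7236 N (tension)
  Rx@0 = +1293.1400 N
  Ry@0 = +965.2899 N
  Ry@2 = -836.9099 N

-661.424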